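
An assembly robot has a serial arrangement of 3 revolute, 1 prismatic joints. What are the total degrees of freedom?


Given: serial robot with 3 revolute, 1 prismatic joints
DOF contribution per joint type: revolute=1, prismatic=1, spherical=3, fixed=0
DOF = 3*1 + 1*1
DOF = 4

4


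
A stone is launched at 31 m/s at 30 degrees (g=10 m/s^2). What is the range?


Given: v0 = 31 m/s, theta = 30 deg, g = 10 m/s^2
sin(2*30) = sin(60) = sqrt(3)/2
Using R = v0^2 * sin(2*theta) / g
R = 31^2 * (sqrt(3)/2) / 10
R = 961 * sqrt(3) / 20
R = 961/20*sqrt(3) m

961/20*sqrt(3) m


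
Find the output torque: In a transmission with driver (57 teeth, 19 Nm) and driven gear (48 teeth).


Given: N1 = 57, N2 = 48, T1 = 19 Nm
Using T2/T1 = N2/N1
T2 = T1 * N2 / N1
T2 = 19 * 48 / 57
T2 = 912 / 57
T2 = 16 Nm

16 Nm


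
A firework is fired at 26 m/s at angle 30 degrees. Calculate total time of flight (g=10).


Given: v0 = 26 m/s, theta = 30 deg, g = 10 m/s^2
sin(30) = 1/2
Using T = 2*v0*sin(theta) / g
T = 2*26*1/2 / 10
T = 26 / 10
T = 13/5 s

13/5 s


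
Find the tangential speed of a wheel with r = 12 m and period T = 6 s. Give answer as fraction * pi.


Given: radius r = 12 m, period T = 6 s
Using v = 2*pi*r / T
v = 2*pi*12 / 6
v = 24*pi / 6
v = 4*pi m/s

4*pi m/s


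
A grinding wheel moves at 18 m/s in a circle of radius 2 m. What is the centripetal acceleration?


Given: v = 18 m/s, r = 2 m
Using a_c = v^2 / r
a_c = 18^2 / 2
a_c = 324 / 2
a_c = 162 m/s^2

162 m/s^2


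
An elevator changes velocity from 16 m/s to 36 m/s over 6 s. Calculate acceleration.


Given: initial velocity v0 = 16 m/s, final velocity v = 36 m/s, time t = 6 s
Using a = (v - v0) / t
a = (36 - 16) / 6
a = 20 / 6
a = 10/3 m/s^2

10/3 m/s^2


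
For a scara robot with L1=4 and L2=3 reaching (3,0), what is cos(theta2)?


Given: L1 = 4, L2 = 3, target (x, y) = (3, 0)
Using cos(theta2) = (x^2 + y^2 - L1^2 - L2^2) / (2*L1*L2)
x^2 + y^2 = 3^2 + 0 = 9
L1^2 + L2^2 = 16 + 9 = 25
Numerator = 9 - 25 = -16
Denominator = 2*4*3 = 24
cos(theta2) = -16/24 = -2/3

-2/3


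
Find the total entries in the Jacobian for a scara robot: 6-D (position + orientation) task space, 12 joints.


Given: task space dimension = 6, joints = 12
Jacobian is a 6 x 12 matrix
Total entries = rows * columns
Total = 6 * 12
Total = 72

72


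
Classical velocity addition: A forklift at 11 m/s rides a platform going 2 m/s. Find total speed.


Given: object velocity = 11 m/s, platform velocity = 2 m/s (same direction)
Using classical velocity addition: v_total = v_object + v_platform
v_total = 11 + 2
v_total = 13 m/s

13 m/s


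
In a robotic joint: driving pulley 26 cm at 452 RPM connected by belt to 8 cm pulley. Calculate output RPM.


Given: D1 = 26 cm, w1 = 452 RPM, D2 = 8 cm
Using D1*w1 = D2*w2
w2 = D1*w1 / D2
w2 = 26*452 / 8
w2 = 11752 / 8
w2 = 1469 RPM

1469 RPM


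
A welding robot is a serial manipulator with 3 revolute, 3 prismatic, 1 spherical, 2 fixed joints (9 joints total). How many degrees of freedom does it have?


Given: serial robot with 3 revolute, 3 prismatic, 1 spherical, 2 fixed joints
DOF contribution per joint type: revolute=1, prismatic=1, spherical=3, fixed=0
DOF = 3*1 + 3*1 + 1*3 + 2*0
DOF = 9

9


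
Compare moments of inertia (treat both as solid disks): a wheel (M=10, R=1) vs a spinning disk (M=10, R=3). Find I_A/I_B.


Given: M1=10 kg, R1=1 m, M2=10 kg, R2=3 m
For a disk: I = (1/2)*M*R^2, so I_A/I_B = (M1*R1^2)/(M2*R2^2)
M1*R1^2 = 10*1 = 10
M2*R2^2 = 10*9 = 90
I_A/I_B = 10/90 = 1/9

1/9


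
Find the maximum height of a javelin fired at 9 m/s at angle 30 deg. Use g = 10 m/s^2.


Given: v0 = 9 m/s, theta = 30 deg, g = 10 m/s^2
sin^2(30) = 1/4
Using H = v0^2 * sin^2(theta) / (2*g)
H = 9^2 * 1/4 / (2*10)
H = 81 * 1/4 / 20
H = 81/4 / 20
H = 81/80 m

81/80 m


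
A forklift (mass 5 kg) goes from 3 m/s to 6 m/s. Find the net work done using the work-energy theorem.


Given: m = 5 kg, v0 = 3 m/s, v = 6 m/s
Using W = (1/2)*m*(v^2 - v0^2)
v^2 = 6^2 = 36
v0^2 = 3^2 = 9
v^2 - v0^2 = 36 - 9 = 27
W = (1/2)*5*27 = 135/2 J

135/2 J


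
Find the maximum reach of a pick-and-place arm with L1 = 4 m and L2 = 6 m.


Given: L1 = 4 m, L2 = 6 m
For a 2-link planar arm, max reach = L1 + L2 (fully extended)
Max reach = 4 + 6
Max reach = 10 m

10 m


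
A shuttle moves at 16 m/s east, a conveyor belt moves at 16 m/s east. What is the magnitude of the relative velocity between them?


Given: v_A = 16 m/s east, v_B = 16 m/s east
Both move in the same direction; relative speed = |v_A - v_B|
|16 - 16| = |0|
= 0 m/s

0 m/s


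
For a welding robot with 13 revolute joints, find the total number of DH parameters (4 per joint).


Given: 13 joints, 4 DH parameters per joint (d, theta, a, alpha)
Total DH parameters = number_of_joints * 4
Total = 13 * 4
Total = 52

52


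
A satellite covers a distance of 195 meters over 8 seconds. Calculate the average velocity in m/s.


Given: distance d = 195 m, time t = 8 s
Using v = d / t
v = 195 / 8
v = 195/8 m/s

195/8 m/s


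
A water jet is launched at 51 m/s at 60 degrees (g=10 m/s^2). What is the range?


Given: v0 = 51 m/s, theta = 60 deg, g = 10 m/s^2
sin(2*60) = sin(120) = sqrt(3)/2
Using R = v0^2 * sin(2*theta) / g
R = 51^2 * (sqrt(3)/2) / 10
R = 2601 * sqrt(3) / 20
R = 2601/20*sqrt(3) m

2601/20*sqrt(3) m


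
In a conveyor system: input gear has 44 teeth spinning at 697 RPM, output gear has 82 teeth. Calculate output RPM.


Given: N1 = 44 teeth, w1 = 697 RPM, N2 = 82 teeth
Using N1*w1 = N2*w2
w2 = N1*w1 / N2
w2 = 44*697 / 82
w2 = 30668 / 82
w2 = 374 RPM

374 RPM


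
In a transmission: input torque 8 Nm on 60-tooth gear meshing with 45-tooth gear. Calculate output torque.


Given: N1 = 60, N2 = 45, T1 = 8 Nm
Using T2/T1 = N2/N1
T2 = T1 * N2 / N1
T2 = 8 * 45 / 60
T2 = 360 / 60
T2 = 6 Nm

6 Nm


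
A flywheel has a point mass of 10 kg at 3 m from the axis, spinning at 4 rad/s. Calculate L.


Given: m = 10 kg, r = 3 m, omega = 4 rad/s
For a point mass: I = m*r^2
I = 10*3^2 = 10*9 = 90
L = I*omega = 90*4
L = 360 kg*m^2/s

360 kg*m^2/s


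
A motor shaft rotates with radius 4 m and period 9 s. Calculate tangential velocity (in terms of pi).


Given: radius r = 4 m, period T = 9 s
Using v = 2*pi*r / T
v = 2*pi*4 / 9
v = 8*pi / 9
v = 8/9*pi m/s

8/9*pi m/s


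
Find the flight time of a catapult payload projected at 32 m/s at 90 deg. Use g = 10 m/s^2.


Given: v0 = 32 m/s, theta = 90 deg, g = 10 m/s^2
sin(90) = 1
Using T = 2*v0*sin(theta) / g
T = 2*32*1 / 10
T = 64 / 10
T = 32/5 s

32/5 s


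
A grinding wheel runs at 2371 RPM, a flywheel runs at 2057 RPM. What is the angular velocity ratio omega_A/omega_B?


Given: RPM_A = 2371, RPM_B = 2057
omega = 2*pi*RPM/60, so omega_A/omega_B = RPM_A / RPM_B
omega_A/omega_B = 2371 / 2057
omega_A/omega_B = 2371/2057

2371/2057


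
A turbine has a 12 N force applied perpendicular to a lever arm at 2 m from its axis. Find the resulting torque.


Given: F = 12 N, r = 2 m, angle = 90 deg (perpendicular)
Using tau = F * r * sin(90)
sin(90) = 1
tau = 12 * 2 * 1
tau = 24 Nm

24 Nm


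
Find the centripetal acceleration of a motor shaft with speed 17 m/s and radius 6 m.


Given: v = 17 m/s, r = 6 m
Using a_c = v^2 / r
a_c = 17^2 / 6
a_c = 289 / 6
a_c = 289/6 m/s^2

289/6 m/s^2


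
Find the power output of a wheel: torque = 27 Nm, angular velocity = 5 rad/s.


Given: tau = 27 Nm, omega = 5 rad/s
Using P = tau * omega
P = 27 * 5
P = 135 W

135 W


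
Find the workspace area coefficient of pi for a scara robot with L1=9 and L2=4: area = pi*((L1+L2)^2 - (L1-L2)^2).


Given: L1 = 9, L2 = 4
(L1+L2)^2 = (13)^2 = 169
(L1-L2)^2 = (5)^2 = 25
Difference = 169 - 25 = 144
This equals 4*L1*L2 = 4*9*4 = 144
Workspace area = 144*pi

144


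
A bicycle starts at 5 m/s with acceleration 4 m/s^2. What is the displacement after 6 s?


Given: v0 = 5 m/s, a = 4 m/s^2, t = 6 s
Using s = v0*t + (1/2)*a*t^2
s = 5*6 + (1/2)*4*6^2
s = 30 + (1/2)*144
s = 30 + 72
s = 102

102 m


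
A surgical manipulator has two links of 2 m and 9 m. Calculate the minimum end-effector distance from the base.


Given: L1 = 2 m, L2 = 9 m
For a 2-link planar arm, min reach = |L1 - L2| (second link folded back)
Min reach = |2 - 9|
Min reach = 7 m

7 m


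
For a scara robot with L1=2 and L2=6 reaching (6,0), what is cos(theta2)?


Given: L1 = 2, L2 = 6, target (x, y) = (6, 0)
Using cos(theta2) = (x^2 + y^2 - L1^2 - L2^2) / (2*L1*L2)
x^2 + y^2 = 6^2 + 0 = 36
L1^2 + L2^2 = 4 + 36 = 40
Numerator = 36 - 40 = -4
Denominator = 2*2*6 = 24
cos(theta2) = -4/24 = -1/6

-1/6


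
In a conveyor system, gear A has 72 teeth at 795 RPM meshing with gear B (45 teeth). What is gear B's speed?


Given: N1 = 72 teeth, w1 = 795 RPM, N2 = 45 teeth
Using N1*w1 = N2*w2
w2 = N1*w1 / N2
w2 = 72*795 / 45
w2 = 57240 / 45
w2 = 1272 RPM

1272 RPM


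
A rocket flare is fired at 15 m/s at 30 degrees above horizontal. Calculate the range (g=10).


Given: v0 = 15 m/s, theta = 30 deg, g = 10 m/s^2
sin(2*30) = sin(60) = sqrt(3)/2
Using R = v0^2 * sin(2*theta) / g
R = 15^2 * (sqrt(3)/2) / 10
R = 225 * sqrt(3) / 20
R = 45/4*sqrt(3) m

45/4*sqrt(3) m


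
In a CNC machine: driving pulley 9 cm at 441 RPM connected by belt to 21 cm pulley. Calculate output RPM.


Given: D1 = 9 cm, w1 = 441 RPM, D2 = 21 cm
Using D1*w1 = D2*w2
w2 = D1*w1 / D2
w2 = 9*441 / 21
w2 = 3969 / 21
w2 = 189 RPM

189 RPM


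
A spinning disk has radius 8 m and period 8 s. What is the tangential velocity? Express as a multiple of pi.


Given: radius r = 8 m, period T = 8 s
Using v = 2*pi*r / T
v = 2*pi*8 / 8
v = 16*pi / 8
v = 2*pi m/s

2*pi m/s


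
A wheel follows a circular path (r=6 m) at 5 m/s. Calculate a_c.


Given: v = 5 m/s, r = 6 m
Using a_c = v^2 / r
a_c = 5^2 / 6
a_c = 25 / 6
a_c = 25/6 m/s^2

25/6 m/s^2


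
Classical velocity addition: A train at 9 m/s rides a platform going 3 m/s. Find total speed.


Given: object velocity = 9 m/s, platform velocity = 3 m/s (same direction)
Using classical velocity addition: v_total = v_object + v_platform
v_total = 9 + 3
v_total = 12 m/s

12 m/s


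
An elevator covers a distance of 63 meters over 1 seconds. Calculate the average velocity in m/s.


Given: distance d = 63 m, time t = 1 s
Using v = d / t
v = 63 / 1
v = 63 m/s

63 m/s


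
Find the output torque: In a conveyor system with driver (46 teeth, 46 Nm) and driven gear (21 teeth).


Given: N1 = 46, N2 = 21, T1 = 46 Nm
Using T2/T1 = N2/N1
T2 = T1 * N2 / N1
T2 = 46 * 21 / 46
T2 = 966 / 46
T2 = 21 Nm

21 Nm


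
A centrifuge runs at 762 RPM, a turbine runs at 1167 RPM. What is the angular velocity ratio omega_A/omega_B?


Given: RPM_A = 762, RPM_B = 1167
omega = 2*pi*RPM/60, so omega_A/omega_B = RPM_A / RPM_B
omega_A/omega_B = 762 / 1167
omega_A/omega_B = 254/389

254/389


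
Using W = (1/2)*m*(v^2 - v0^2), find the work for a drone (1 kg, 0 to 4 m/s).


Given: m = 1 kg, v0 = 0 m/s, v = 4 m/s
Using W = (1/2)*m*(v^2 - v0^2)
v^2 = 4^2 = 16
v0^2 = 0^2 = 0
v^2 - v0^2 = 16 - 0 = 16
W = (1/2)*1*16 = 8 J

8 J


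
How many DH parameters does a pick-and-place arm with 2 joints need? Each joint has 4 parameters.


Given: 2 joints, 4 DH parameters per joint (d, theta, a, alpha)
Total DH parameters = number_of_joints * 4
Total = 2 * 4
Total = 8

8


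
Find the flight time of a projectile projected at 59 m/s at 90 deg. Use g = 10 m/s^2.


Given: v0 = 59 m/s, theta = 90 deg, g = 10 m/s^2
sin(90) = 1
Using T = 2*v0*sin(theta) / g
T = 2*59*1 / 10
T = 118 / 10
T = 59/5 s

59/5 s


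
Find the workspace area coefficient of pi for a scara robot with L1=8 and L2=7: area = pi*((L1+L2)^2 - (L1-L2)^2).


Given: L1 = 8, L2 = 7
(L1+L2)^2 = (15)^2 = 225
(L1-L2)^2 = (1)^2 = 1
Difference = 225 - 1 = 224
This equals 4*L1*L2 = 4*8*7 = 224
Workspace area = 224*pi

224


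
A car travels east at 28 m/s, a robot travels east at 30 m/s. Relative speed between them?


Given: v_A = 28 m/s east, v_B = 30 m/s east
Both move in the same direction; relative speed = |v_A - v_B|
|28 - 30| = |-2|
= 2 m/s

2 m/s


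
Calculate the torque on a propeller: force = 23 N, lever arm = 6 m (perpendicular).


Given: F = 23 N, r = 6 m, angle = 90 deg (perpendicular)
Using tau = F * r * sin(90)
sin(90) = 1
tau = 23 * 6 * 1
tau = 138 Nm

138 Nm


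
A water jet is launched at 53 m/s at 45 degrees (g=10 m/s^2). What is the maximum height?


Given: v0 = 53 m/s, theta = 45 deg, g = 10 m/s^2
sin^2(45) = 1/2
Using H = v0^2 * sin^2(theta) / (2*g)
H = 53^2 * 1/2 / (2*10)
H = 2809 * 1/2 / 20
H = 2809/2 / 20
H = 2809/40 m

2809/40 m


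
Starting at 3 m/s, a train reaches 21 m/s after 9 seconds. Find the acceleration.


Given: initial velocity v0 = 3 m/s, final velocity v = 21 m/s, time t = 9 s
Using a = (v - v0) / t
a = (21 - 3) / 9
a = 18 / 9
a = 2 m/s^2

2 m/s^2


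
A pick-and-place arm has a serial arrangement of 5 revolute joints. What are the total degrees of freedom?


Given: serial robot with 5 revolute joints
DOF contribution per joint type: revolute=1, prismatic=1, spherical=3, fixed=0
DOF = 5*1
DOF = 5

5


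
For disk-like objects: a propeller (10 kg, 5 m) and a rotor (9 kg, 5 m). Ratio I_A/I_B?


Given: M1=10 kg, R1=5 m, M2=9 kg, R2=5 m
For a disk: I = (1/2)*M*R^2, so I_A/I_B = (M1*R1^2)/(M2*R2^2)
M1*R1^2 = 10*25 = 250
M2*R2^2 = 9*25 = 225
I_A/I_B = 250/225 = 10/9

10/9


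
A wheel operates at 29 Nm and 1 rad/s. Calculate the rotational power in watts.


Given: tau = 29 Nm, omega = 1 rad/s
Using P = tau * omega
P = 29 * 1
P = 29 W

29 W


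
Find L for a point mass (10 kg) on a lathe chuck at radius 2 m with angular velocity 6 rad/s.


Given: m = 10 kg, r = 2 m, omega = 6 rad/s
For a point mass: I = m*r^2
I = 10*2^2 = 10*4 = 40
L = I*omega = 40*6
L = 240 kg*m^2/s

240 kg*m^2/s


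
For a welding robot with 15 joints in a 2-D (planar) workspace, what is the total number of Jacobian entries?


Given: task space dimension = 2, joints = 15
Jacobian is a 2 x 15 matrix
Total entries = rows * columns
Total = 2 * 15
Total = 30

30


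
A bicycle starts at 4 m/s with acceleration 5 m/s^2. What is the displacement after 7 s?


Given: v0 = 4 m/s, a = 5 m/s^2, t = 7 s
Using s = v0*t + (1/2)*a*t^2
s = 4*7 + (1/2)*5*7^2
s = 28 + (1/2)*245
s = 28 + 245/2
s = 301/2

301/2 m


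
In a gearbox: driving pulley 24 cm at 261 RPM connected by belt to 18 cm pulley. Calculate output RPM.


Given: D1 = 24 cm, w1 = 261 RPM, D2 = 18 cm
Using D1*w1 = D2*w2
w2 = D1*w1 / D2
w2 = 24*261 / 18
w2 = 6264 / 18
w2 = 348 RPM

348 RPM


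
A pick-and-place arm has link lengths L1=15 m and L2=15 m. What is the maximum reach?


Given: L1 = 15 m, L2 = 15 m
For a 2-link planar arm, max reach = L1 + L2 (fully extended)
Max reach = 15 + 15
Max reach = 30 m

30 m


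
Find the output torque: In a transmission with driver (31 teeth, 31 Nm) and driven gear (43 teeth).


Given: N1 = 31, N2 = 43, T1 = 31 Nm
Using T2/T1 = N2/N1
T2 = T1 * N2 / N1
T2 = 31 * 43 / 31
T2 = 1333 / 31
T2 = 43 Nm

43 Nm


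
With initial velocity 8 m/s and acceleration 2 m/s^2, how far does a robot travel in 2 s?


Given: v0 = 8 m/s, a = 2 m/s^2, t = 2 s
Using s = v0*t + (1/2)*a*t^2
s = 8*2 + (1/2)*2*2^2
s = 16 + (1/2)*8
s = 16 + 4
s = 20

20 m


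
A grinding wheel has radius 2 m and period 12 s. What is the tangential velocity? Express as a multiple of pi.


Given: radius r = 2 m, period T = 12 s
Using v = 2*pi*r / T
v = 2*pi*2 / 12
v = 4*pi / 12
v = 1/3*pi m/s

1/3*pi m/s


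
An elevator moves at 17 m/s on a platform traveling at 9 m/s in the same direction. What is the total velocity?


Given: object velocity = 17 m/s, platform velocity = 9 m/s (same direction)
Using classical velocity addition: v_total = v_object + v_platform
v_total = 17 + 9
v_total = 26 m/s

26 m/s


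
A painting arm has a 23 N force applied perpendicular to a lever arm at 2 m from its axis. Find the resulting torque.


Given: F = 23 N, r = 2 m, angle = 90 deg (perpendicular)
Using tau = F * r * sin(90)
sin(90) = 1
tau = 23 * 2 * 1
tau = 46 Nm

46 Nm


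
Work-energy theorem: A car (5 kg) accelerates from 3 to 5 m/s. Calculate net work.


Given: m = 5 kg, v0 = 3 m/s, v = 5 m/s
Using W = (1/2)*m*(v^2 - v0^2)
v^2 = 5^2 = 25
v0^2 = 3^2 = 9
v^2 - v0^2 = 25 - 9 = 16
W = (1/2)*5*16 = 40 J

40 J


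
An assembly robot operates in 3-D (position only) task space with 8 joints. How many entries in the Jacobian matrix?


Given: task space dimension = 3, joints = 8
Jacobian is a 3 x 8 matrix
Total entries = rows * columns
Total = 3 * 8
Total = 24

24


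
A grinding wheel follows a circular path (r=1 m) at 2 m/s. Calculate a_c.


Given: v = 2 m/s, r = 1 m
Using a_c = v^2 / r
a_c = 2^2 / 1
a_c = 4 / 1
a_c = 4 m/s^2

4 m/s^2


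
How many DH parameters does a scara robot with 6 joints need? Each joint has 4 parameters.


Given: 6 joints, 4 DH parameters per joint (d, theta, a, alpha)
Total DH parameters = number_of_joints * 4
Total = 6 * 4
Total = 24

24


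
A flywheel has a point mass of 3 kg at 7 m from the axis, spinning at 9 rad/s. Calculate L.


Given: m = 3 kg, r = 7 m, omega = 9 rad/s
For a point mass: I = m*r^2
I = 3*7^2 = 3*49 = 147
L = I*omega = 147*9
L = 1323 kg*m^2/s

1323 kg*m^2/s


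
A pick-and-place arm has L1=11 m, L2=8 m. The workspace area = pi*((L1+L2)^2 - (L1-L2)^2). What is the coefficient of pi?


Given: L1 = 11, L2 = 8
(L1+L2)^2 = (19)^2 = 361
(L1-L2)^2 = (3)^2 = 9
Difference = 361 - 9 = 352
This equals 4*L1*L2 = 4*11*8 = 352
Workspace area = 352*pi

352


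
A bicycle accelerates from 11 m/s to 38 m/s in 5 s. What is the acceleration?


Given: initial velocity v0 = 11 m/s, final velocity v = 38 m/s, time t = 5 s
Using a = (v - v0) / t
a = (38 - 11) / 5
a = 27 / 5
a = 27/5 m/s^2

27/5 m/s^2


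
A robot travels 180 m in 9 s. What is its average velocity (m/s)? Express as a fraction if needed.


Given: distance d = 180 m, time t = 9 s
Using v = d / t
v = 180 / 9
v = 20 m/s

20 m/s


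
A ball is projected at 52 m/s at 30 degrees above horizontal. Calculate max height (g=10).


Given: v0 = 52 m/s, theta = 30 deg, g = 10 m/s^2
sin^2(30) = 1/4
Using H = v0^2 * sin^2(theta) / (2*g)
H = 52^2 * 1/4 / (2*10)
H = 2704 * 1/4 / 20
H = 676 / 20
H = 169/5 m

169/5 m


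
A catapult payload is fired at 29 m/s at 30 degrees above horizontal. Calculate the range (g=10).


Given: v0 = 29 m/s, theta = 30 deg, g = 10 m/s^2
sin(2*30) = sin(60) = sqrt(3)/2
Using R = v0^2 * sin(2*theta) / g
R = 29^2 * (sqrt(3)/2) / 10
R = 841 * sqrt(3) / 20
R = 841/20*sqrt(3) m

841/20*sqrt(3) m


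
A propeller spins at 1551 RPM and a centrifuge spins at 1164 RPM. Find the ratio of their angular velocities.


Given: RPM_A = 1551, RPM_B = 1164
omega = 2*pi*RPM/60, so omega_A/omega_B = RPM_A / RPM_B
omega_A/omega_B = 1551 / 1164
omega_A/omega_B = 517/388

517/388


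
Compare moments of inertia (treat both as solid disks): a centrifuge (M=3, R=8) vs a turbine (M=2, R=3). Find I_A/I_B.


Given: M1=3 kg, R1=8 m, M2=2 kg, R2=3 m
For a disk: I = (1/2)*M*R^2, so I_A/I_B = (M1*R1^2)/(M2*R2^2)
M1*R1^2 = 3*64 = 192
M2*R2^2 = 2*9 = 18
I_A/I_B = 192/18 = 32/3

32/3


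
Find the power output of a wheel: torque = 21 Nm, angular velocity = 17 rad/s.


Given: tau = 21 Nm, omega = 17 rad/s
Using P = tau * omega
P = 21 * 17
P = 357 W

357 W


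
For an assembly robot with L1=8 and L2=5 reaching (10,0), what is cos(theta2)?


Given: L1 = 8, L2 = 5, target (x, y) = (10, 0)
Using cos(theta2) = (x^2 + y^2 - L1^2 - L2^2) / (2*L1*L2)
x^2 + y^2 = 10^2 + 0 = 100
L1^2 + L2^2 = 64 + 25 = 89
Numerator = 100 - 89 = 11
Denominator = 2*8*5 = 80
cos(theta2) = 11/80 = 11/80

11/80


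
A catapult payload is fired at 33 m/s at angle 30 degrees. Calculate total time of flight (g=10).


Given: v0 = 33 m/s, theta = 30 deg, g = 10 m/s^2
sin(30) = 1/2
Using T = 2*v0*sin(theta) / g
T = 2*33*1/2 / 10
T = 33 / 10
T = 33/10 s

33/10 s


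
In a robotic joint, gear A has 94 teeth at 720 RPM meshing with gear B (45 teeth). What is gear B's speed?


Given: N1 = 94 teeth, w1 = 720 RPM, N2 = 45 teeth
Using N1*w1 = N2*w2
w2 = N1*w1 / N2
w2 = 94*720 / 45
w2 = 67680 / 45
w2 = 1504 RPM

1504 RPM


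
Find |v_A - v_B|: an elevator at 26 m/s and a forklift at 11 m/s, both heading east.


Given: v_A = 26 m/s east, v_B = 11 m/s east
Both move in the same direction; relative speed = |v_A - v_B|
|26 - 11| = |15|
= 15 m/s

15 m/s


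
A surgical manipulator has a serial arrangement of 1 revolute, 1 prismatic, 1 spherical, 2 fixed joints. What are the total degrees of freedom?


Given: serial robot with 1 revolute, 1 prismatic, 1 spherical, 2 fixed joints
DOF contribution per joint type: revolute=1, prismatic=1, spherical=3, fixed=0
DOF = 1*1 + 1*1 + 1*3 + 2*0
DOF = 5

5


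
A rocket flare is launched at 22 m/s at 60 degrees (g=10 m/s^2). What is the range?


Given: v0 = 22 m/s, theta = 60 deg, g = 10 m/s^2
sin(2*60) = sin(120) = sqrt(3)/2
Using R = v0^2 * sin(2*theta) / g
R = 22^2 * (sqrt(3)/2) / 10
R = 484 * sqrt(3) / 20
R = 121/5*sqrt(3) m

121/5*sqrt(3) m


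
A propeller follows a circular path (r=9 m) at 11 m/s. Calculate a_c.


Given: v = 11 m/s, r = 9 m
Using a_c = v^2 / r
a_c = 11^2 / 9
a_c = 121 / 9
a_c = 121/9 m/s^2

121/9 m/s^2


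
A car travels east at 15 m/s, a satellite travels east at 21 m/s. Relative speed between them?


Given: v_A = 15 m/s east, v_B = 21 m/s east
Both move in the same direction; relative speed = |v_A - v_B|
|15 - 21| = |-6|
= 6 m/s

6 m/s


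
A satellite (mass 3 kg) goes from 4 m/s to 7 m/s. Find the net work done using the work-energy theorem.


Given: m = 3 kg, v0 = 4 m/s, v = 7 m/s
Using W = (1/2)*m*(v^2 - v0^2)
v^2 = 7^2 = 49
v0^2 = 4^2 = 16
v^2 - v0^2 = 49 - 16 = 33
W = (1/2)*3*33 = 99/2 J

99/2 J


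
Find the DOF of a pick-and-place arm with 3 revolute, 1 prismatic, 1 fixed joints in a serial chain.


Given: serial robot with 3 revolute, 1 prismatic, 1 fixed joints
DOF contribution per joint type: revolute=1, prismatic=1, spherical=3, fixed=0
DOF = 3*1 + 1*1 + 1*0
DOF = 4

4


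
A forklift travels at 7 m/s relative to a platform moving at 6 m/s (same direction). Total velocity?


Given: object velocity = 7 m/s, platform velocity = 6 m/s (same direction)
Using classical velocity addition: v_total = v_object + v_platform
v_total = 7 + 6
v_total = 13 m/s

13 m/s


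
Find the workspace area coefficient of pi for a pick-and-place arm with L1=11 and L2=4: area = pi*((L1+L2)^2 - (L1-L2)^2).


Given: L1 = 11, L2 = 4
(L1+L2)^2 = (15)^2 = 225
(L1-L2)^2 = (7)^2 = 49
Difference = 225 - 49 = 176
This equals 4*L1*L2 = 4*11*4 = 176
Workspace area = 176*pi

176


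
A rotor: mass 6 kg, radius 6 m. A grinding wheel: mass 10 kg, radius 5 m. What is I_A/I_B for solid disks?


Given: M1=6 kg, R1=6 m, M2=10 kg, R2=5 m
For a disk: I = (1/2)*M*R^2, so I_A/I_B = (M1*R1^2)/(M2*R2^2)
M1*R1^2 = 6*36 = 216
M2*R2^2 = 10*25 = 250
I_A/I_B = 216/250 = 108/125

108/125


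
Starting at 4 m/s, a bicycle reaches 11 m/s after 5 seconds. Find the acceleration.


Given: initial velocity v0 = 4 m/s, final velocity v = 11 m/s, time t = 5 s
Using a = (v - v0) / t
a = (11 - 4) / 5
a = 7 / 5
a = 7/5 m/s^2

7/5 m/s^2


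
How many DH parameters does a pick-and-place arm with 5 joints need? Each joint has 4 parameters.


Given: 5 joints, 4 DH parameters per joint (d, theta, a, alpha)
Total DH parameters = number_of_joints * 4
Total = 5 * 4
Total = 20

20


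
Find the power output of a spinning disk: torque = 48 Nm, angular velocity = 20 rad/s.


Given: tau = 48 Nm, omega = 20 rad/s
Using P = tau * omega
P = 48 * 20
P = 960 W

960 W


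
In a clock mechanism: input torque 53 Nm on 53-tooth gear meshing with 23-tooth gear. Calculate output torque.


Given: N1 = 53, N2 = 23, T1 = 53 Nm
Using T2/T1 = N2/N1
T2 = T1 * N2 / N1
T2 = 53 * 23 / 53
T2 = 1219 / 53
T2 = 23 Nm

23 Nm


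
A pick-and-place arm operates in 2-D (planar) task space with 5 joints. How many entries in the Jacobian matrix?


Given: task space dimension = 2, joints = 5
Jacobian is a 2 x 5 matrix
Total entries = rows * columns
Total = 2 * 5
Total = 10

10


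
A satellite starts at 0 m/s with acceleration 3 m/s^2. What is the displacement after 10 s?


Given: v0 = 0 m/s, a = 3 m/s^2, t = 10 s
Using s = v0*t + (1/2)*a*t^2
s = 0*10 + (1/2)*3*10^2
s = 0 + (1/2)*300
s = 0 + 150
s = 150

150 m


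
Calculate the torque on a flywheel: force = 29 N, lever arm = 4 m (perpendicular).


Given: F = 29 N, r = 4 m, angle = 90 deg (perpendicular)
Using tau = F * r * sin(90)
sin(90) = 1
tau = 29 * 4 * 1
tau = 116 Nm

116 Nm


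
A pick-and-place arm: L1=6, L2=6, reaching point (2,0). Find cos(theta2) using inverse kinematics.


Given: L1 = 6, L2 = 6, target (x, y) = (2, 0)
Using cos(theta2) = (x^2 + y^2 - L1^2 - L2^2) / (2*L1*L2)
x^2 + y^2 = 2^2 + 0 = 4
L1^2 + L2^2 = 36 + 36 = 72
Numerator = 4 - 72 = -68
Denominator = 2*6*6 = 72
cos(theta2) = -68/72 = -17/18

-17/18


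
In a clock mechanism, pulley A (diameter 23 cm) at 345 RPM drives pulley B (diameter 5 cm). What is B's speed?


Given: D1 = 23 cm, w1 = 345 RPM, D2 = 5 cm
Using D1*w1 = D2*w2
w2 = D1*w1 / D2
w2 = 23*345 / 5
w2 = 7935 / 5
w2 = 1587 RPM

1587 RPM


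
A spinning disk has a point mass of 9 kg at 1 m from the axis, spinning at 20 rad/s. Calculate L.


Given: m = 9 kg, r = 1 m, omega = 20 rad/s
For a point mass: I = m*r^2
I = 9*1^2 = 9*1 = 9
L = I*omega = 9*20
L = 180 kg*m^2/s

180 kg*m^2/s


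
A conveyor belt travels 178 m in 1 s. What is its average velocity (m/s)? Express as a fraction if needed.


Given: distance d = 178 m, time t = 1 s
Using v = d / t
v = 178 / 1
v = 178 m/s

178 m/s


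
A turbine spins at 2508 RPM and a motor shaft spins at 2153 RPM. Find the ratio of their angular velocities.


Given: RPM_A = 2508, RPM_B = 2153
omega = 2*pi*RPM/60, so omega_A/omega_B = RPM_A / RPM_B
omega_A/omega_B = 2508 / 2153
omega_A/omega_B = 2508/2153

2508/2153


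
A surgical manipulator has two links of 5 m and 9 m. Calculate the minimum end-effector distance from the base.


Given: L1 = 5 m, L2 = 9 m
For a 2-link planar arm, min reach = |L1 - L2| (second link folded back)
Min reach = |5 - 9|
Min reach = 4 m

4 m


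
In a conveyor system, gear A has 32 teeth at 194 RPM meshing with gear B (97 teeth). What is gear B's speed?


Given: N1 = 32 teeth, w1 = 194 RPM, N2 = 97 teeth
Using N1*w1 = N2*w2
w2 = N1*w1 / N2
w2 = 32*194 / 97
w2 = 6208 / 97
w2 = 64 RPM

64 RPM


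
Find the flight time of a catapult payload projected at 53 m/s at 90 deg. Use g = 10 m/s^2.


Given: v0 = 53 m/s, theta = 90 deg, g = 10 m/s^2
sin(90) = 1
Using T = 2*v0*sin(theta) / g
T = 2*53*1 / 10
T = 106 / 10
T = 53/5 s

53/5 s


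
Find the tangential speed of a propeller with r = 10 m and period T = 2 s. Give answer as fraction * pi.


Given: radius r = 10 m, period T = 2 s
Using v = 2*pi*r / T
v = 2*pi*10 / 2
v = 20*pi / 2
v = 10*pi m/s

10*pi m/s


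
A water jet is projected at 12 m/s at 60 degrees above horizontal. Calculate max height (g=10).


Given: v0 = 12 m/s, theta = 60 deg, g = 10 m/s^2
sin^2(60) = 3/4
Using H = v0^2 * sin^2(theta) / (2*g)
H = 12^2 * 3/4 / (2*10)
H = 144 * 3/4 / 20
H = 108 / 20
H = 27/5 m

27/5 m


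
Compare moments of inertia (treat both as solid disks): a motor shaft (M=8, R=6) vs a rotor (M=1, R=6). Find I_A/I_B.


Given: M1=8 kg, R1=6 m, M2=1 kg, R2=6 m
For a disk: I = (1/2)*M*R^2, so I_A/I_B = (M1*R1^2)/(M2*R2^2)
M1*R1^2 = 8*36 = 288
M2*R2^2 = 1*36 = 36
I_A/I_B = 288/36 = 8

8


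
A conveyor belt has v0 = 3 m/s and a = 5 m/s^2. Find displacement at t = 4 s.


Given: v0 = 3 m/s, a = 5 m/s^2, t = 4 s
Using s = v0*t + (1/2)*a*t^2
s = 3*4 + (1/2)*5*4^2
s = 12 + (1/2)*80
s = 12 + 40
s = 52

52 m


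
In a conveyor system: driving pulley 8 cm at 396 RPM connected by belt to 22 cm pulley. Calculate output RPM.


Given: D1 = 8 cm, w1 = 396 RPM, D2 = 22 cm
Using D1*w1 = D2*w2
w2 = D1*w1 / D2
w2 = 8*396 / 22
w2 = 3168 / 22
w2 = 144 RPM

144 RPM


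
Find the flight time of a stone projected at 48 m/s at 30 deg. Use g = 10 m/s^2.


Given: v0 = 48 m/s, theta = 30 deg, g = 10 m/s^2
sin(30) = 1/2
Using T = 2*v0*sin(theta) / g
T = 2*48*1/2 / 10
T = 48 / 10
T = 24/5 s

24/5 s


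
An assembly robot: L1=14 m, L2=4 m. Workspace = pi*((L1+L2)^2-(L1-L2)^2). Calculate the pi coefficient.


Given: L1 = 14, L2 = 4
(L1+L2)^2 = (18)^2 = 324
(L1-L2)^2 = (10)^2 = 100
Difference = 324 - 100 = 224
This equals 4*L1*L2 = 4*14*4 = 224
Workspace area = 224*pi

224


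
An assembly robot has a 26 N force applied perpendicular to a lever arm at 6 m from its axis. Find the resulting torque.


Given: F = 26 N, r = 6 m, angle = 90 deg (perpendicular)
Using tau = F * r * sin(90)
sin(90) = 1
tau = 26 * 6 * 1
tau = 156 Nm

156 Nm


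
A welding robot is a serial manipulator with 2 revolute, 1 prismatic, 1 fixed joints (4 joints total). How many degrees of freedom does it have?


Given: serial robot with 2 revolute, 1 prismatic, 1 fixed joints
DOF contribution per joint type: revolute=1, prismatic=1, spherical=3, fixed=0
DOF = 2*1 + 1*1 + 1*0
DOF = 3

3


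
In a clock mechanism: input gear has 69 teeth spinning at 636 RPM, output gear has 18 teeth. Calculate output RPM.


Given: N1 = 69 teeth, w1 = 636 RPM, N2 = 18 teeth
Using N1*w1 = N2*w2
w2 = N1*w1 / N2
w2 = 69*636 / 18
w2 = 43884 / 18
w2 = 2438 RPM

2438 RPM


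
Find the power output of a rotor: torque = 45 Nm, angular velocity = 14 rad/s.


Given: tau = 45 Nm, omega = 14 rad/s
Using P = tau * omega
P = 45 * 14
P = 630 W

630 W


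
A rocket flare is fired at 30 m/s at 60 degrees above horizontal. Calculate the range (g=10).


Given: v0 = 30 m/s, theta = 60 deg, g = 10 m/s^2
sin(2*60) = sin(120) = sqrt(3)/2
Using R = v0^2 * sin(2*theta) / g
R = 30^2 * (sqrt(3)/2) / 10
R = 900 * sqrt(3) / 20
R = 45*sqrt(3) m

45*sqrt(3) m


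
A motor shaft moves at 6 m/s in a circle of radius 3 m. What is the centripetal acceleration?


Given: v = 6 m/s, r = 3 m
Using a_c = v^2 / r
a_c = 6^2 / 3
a_c = 36 / 3
a_c = 12 m/s^2

12 m/s^2


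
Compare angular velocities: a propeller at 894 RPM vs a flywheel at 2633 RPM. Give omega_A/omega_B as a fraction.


Given: RPM_A = 894, RPM_B = 2633
omega = 2*pi*RPM/60, so omega_A/omega_B = RPM_A / RPM_B
omega_A/omega_B = 894 / 2633
omega_A/omega_B = 894/2633

894/2633


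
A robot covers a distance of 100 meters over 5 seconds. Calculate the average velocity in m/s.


Given: distance d = 100 m, time t = 5 s
Using v = d / t
v = 100 / 5
v = 20 m/s

20 m/s


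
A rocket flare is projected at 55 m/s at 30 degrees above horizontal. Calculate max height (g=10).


Given: v0 = 55 m/s, theta = 30 deg, g = 10 m/s^2
sin^2(30) = 1/4
Using H = v0^2 * sin^2(theta) / (2*g)
H = 55^2 * 1/4 / (2*10)
H = 3025 * 1/4 / 20
H = 3025/4 / 20
H = 605/16 m

605/16 m


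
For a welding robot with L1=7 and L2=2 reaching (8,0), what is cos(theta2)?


Given: L1 = 7, L2 = 2, target (x, y) = (8, 0)
Using cos(theta2) = (x^2 + y^2 - L1^2 - L2^2) / (2*L1*L2)
x^2 + y^2 = 8^2 + 0 = 64
L1^2 + L2^2 = 49 + 4 = 53
Numerator = 64 - 53 = 11
Denominator = 2*7*2 = 28
cos(theta2) = 11/28 = 11/28

11/28


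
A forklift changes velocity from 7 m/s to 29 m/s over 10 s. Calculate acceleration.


Given: initial velocity v0 = 7 m/s, final velocity v = 29 m/s, time t = 10 s
Using a = (v - v0) / t
a = (29 - 7) / 10
a = 22 / 10
a = 11/5 m/s^2

11/5 m/s^2


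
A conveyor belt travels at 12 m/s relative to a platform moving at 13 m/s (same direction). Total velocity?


Given: object velocity = 12 m/s, platform velocity = 13 m/s (same direction)
Using classical velocity addition: v_total = v_object + v_platform
v_total = 12 + 13
v_total = 25 m/s

25 m/s


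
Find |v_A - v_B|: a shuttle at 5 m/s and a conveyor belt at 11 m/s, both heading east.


Given: v_A = 5 m/s east, v_B = 11 m/s east
Both move in the same direction; relative speed = |v_A - v_B|
|5 - 11| = |-6|
= 6 m/s

6 m/s


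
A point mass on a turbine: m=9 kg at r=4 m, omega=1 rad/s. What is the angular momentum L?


Given: m = 9 kg, r = 4 m, omega = 1 rad/s
For a point mass: I = m*r^2
I = 9*4^2 = 9*16 = 144
L = I*omega = 144*1
L = 144 kg*m^2/s

144 kg*m^2/s


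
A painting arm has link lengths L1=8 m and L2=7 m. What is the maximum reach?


Given: L1 = 8 m, L2 = 7 m
For a 2-link planar arm, max reach = L1 + L2 (fully extended)
Max reach = 8 + 7
Max reach = 15 m

15 m


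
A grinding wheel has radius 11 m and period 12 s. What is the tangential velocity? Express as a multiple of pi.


Given: radius r = 11 m, period T = 12 s
Using v = 2*pi*r / T
v = 2*pi*11 / 12
v = 22*pi / 12
v = 11/6*pi m/s

11/6*pi m/s


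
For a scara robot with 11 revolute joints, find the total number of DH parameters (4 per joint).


Given: 11 joints, 4 DH parameters per joint (d, theta, a, alpha)
Total DH parameters = number_of_joints * 4
Total = 11 * 4
Total = 44

44


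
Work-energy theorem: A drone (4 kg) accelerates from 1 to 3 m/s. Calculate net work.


Given: m = 4 kg, v0 = 1 m/s, v = 3 m/s
Using W = (1/2)*m*(v^2 - v0^2)
v^2 = 3^2 = 9
v0^2 = 1^2 = 1
v^2 - v0^2 = 9 - 1 = 8
W = (1/2)*4*8 = 16 J

16 J


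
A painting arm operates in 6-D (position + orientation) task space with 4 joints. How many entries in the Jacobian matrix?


Given: task space dimension = 6, joints = 4
Jacobian is a 6 x 4 matrix
Total entries = rows * columns
Total = 6 * 4
Total = 24

24


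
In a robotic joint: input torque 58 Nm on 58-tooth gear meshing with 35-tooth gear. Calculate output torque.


Given: N1 = 58, N2 = 35, T1 = 58 Nm
Using T2/T1 = N2/N1
T2 = T1 * N2 / N1
T2 = 58 * 35 / 58
T2 = 2030 / 58
T2 = 35 Nm

35 Nm


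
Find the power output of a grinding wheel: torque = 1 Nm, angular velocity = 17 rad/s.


Given: tau = 1 Nm, omega = 17 rad/s
Using P = tau * omega
P = 1 * 17
P = 17 W

17 W


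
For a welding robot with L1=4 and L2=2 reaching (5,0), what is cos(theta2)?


Given: L1 = 4, L2 = 2, target (x, y) = (5, 0)
Using cos(theta2) = (x^2 + y^2 - L1^2 - L2^2) / (2*L1*L2)
x^2 + y^2 = 5^2 + 0 = 25
L1^2 + L2^2 = 16 + 4 = 20
Numerator = 25 - 20 = 5
Denominator = 2*4*2 = 16
cos(theta2) = 5/16 = 5/16

5/16


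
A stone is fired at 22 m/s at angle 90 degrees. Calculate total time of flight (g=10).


Given: v0 = 22 m/s, theta = 90 deg, g = 10 m/s^2
sin(90) = 1
Using T = 2*v0*sin(theta) / g
T = 2*22*1 / 10
T = 44 / 10
T = 22/5 s

22/5 s


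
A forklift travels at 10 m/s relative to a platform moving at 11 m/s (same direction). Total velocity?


Given: object velocity = 10 m/s, platform velocity = 11 m/s (same direction)
Using classical velocity addition: v_total = v_object + v_platform
v_total = 10 + 11
v_total = 21 m/s

21 m/s


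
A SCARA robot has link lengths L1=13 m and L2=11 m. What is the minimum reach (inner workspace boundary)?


Given: L1 = 13 m, L2 = 11 m
For a 2-link planar arm, min reach = |L1 - L2| (second link folded back)
Min reach = |13 - 11|
Min reach = 2 m

2 m


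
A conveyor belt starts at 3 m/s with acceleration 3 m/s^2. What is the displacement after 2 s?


Given: v0 = 3 m/s, a = 3 m/s^2, t = 2 s
Using s = v0*t + (1/2)*a*t^2
s = 3*2 + (1/2)*3*2^2
s = 6 + (1/2)*12
s = 6 + 6
s = 12

12 m


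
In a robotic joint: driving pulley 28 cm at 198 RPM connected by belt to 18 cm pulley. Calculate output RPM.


Given: D1 = 28 cm, w1 = 198 RPM, D2 = 18 cm
Using D1*w1 = D2*w2
w2 = D1*w1 / D2
w2 = 28*198 / 18
w2 = 5544 / 18
w2 = 308 RPM

308 RPM


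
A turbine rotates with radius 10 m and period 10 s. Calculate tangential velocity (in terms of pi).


Given: radius r = 10 m, period T = 10 s
Using v = 2*pi*r / T
v = 2*pi*10 / 10
v = 20*pi / 10
v = 2*pi m/s

2*pi m/s


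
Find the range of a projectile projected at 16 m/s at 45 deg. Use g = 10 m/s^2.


Given: v0 = 16 m/s, theta = 45 deg, g = 10 m/s^2
sin(2*45) = sin(90) = 1
Using R = v0^2 * sin(2*theta) / g
R = 16^2 * 1 / 10
R = 256 / 10
R = 128/5 m

128/5 m


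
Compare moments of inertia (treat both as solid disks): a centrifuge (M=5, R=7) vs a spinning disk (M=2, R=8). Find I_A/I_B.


Given: M1=5 kg, R1=7 m, M2=2 kg, R2=8 m
For a disk: I = (1/2)*M*R^2, so I_A/I_B = (M1*R1^2)/(M2*R2^2)
M1*R1^2 = 5*49 = 245
M2*R2^2 = 2*64 = 128
I_A/I_B = 245/128 = 245/128

245/128


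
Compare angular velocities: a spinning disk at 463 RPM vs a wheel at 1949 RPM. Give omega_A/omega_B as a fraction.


Given: RPM_A = 463, RPM_B = 1949
omega = 2*pi*RPM/60, so omega_A/omega_B = RPM_A / RPM_B
omega_A/omega_B = 463 / 1949
omega_A/omega_B = 463/1949

463/1949


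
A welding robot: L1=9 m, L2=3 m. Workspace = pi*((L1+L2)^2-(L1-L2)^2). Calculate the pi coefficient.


Given: L1 = 9, L2 = 3
(L1+L2)^2 = (12)^2 = 144
(L1-L2)^2 = (6)^2 = 36
Difference = 144 - 36 = 108
This equals 4*L1*L2 = 4*9*3 = 108
Workspace area = 108*pi

108


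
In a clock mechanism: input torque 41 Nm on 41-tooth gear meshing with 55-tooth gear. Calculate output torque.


Given: N1 = 41, N2 = 55, T1 = 41 Nm
Using T2/T1 = N2/N1
T2 = T1 * N2 / N1
T2 = 41 * 55 / 41
T2 = 2255 / 41
T2 = 55 Nm

55 Nm


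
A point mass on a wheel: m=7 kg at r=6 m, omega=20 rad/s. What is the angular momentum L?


Given: m = 7 kg, r = 6 m, omega = 20 rad/s
For a point mass: I = m*r^2
I = 7*6^2 = 7*36 = 252
L = I*omega = 252*20
L = 5040 kg*m^2/s

5040 kg*m^2/s


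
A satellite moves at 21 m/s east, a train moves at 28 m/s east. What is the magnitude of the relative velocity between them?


Given: v_A = 21 m/s east, v_B = 28 m/s east
Both move in the same direction; relative speed = |v_A - v_B|
|21 - 28| = |-7|
= 7 m/s

7 m/s


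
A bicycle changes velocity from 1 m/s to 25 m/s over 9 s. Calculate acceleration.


Given: initial velocity v0 = 1 m/s, final velocity v = 25 m/s, time t = 9 s
Using a = (v - v0) / t
a = (25 - 1) / 9
a = 24 / 9
a = 8/3 m/s^2

8/3 m/s^2


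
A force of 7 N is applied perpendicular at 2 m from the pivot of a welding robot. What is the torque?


Given: F = 7 N, r = 2 m, angle = 90 deg (perpendicular)
Using tau = F * r * sin(90)
sin(90) = 1
tau = 7 * 2 * 1
tau = 14 Nm

14 Nm


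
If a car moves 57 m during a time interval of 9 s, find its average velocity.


Given: distance d = 57 m, time t = 9 s
Using v = d / t
v = 57 / 9
v = 19/3 m/s

19/3 m/s


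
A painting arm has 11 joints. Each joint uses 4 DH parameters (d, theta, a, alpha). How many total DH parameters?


Given: 11 joints, 4 DH parameters per joint (d, theta, a, alpha)
Total DH parameters = number_of_joints * 4
Total = 11 * 4
Total = 44

44


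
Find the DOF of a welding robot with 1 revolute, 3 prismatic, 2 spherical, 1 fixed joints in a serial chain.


Given: serial robot with 1 revolute, 3 prismatic, 2 spherical, 1 fixed joints
DOF contribution per joint type: revolute=1, prismatic=1, spherical=3, fixed=0
DOF = 1*1 + 3*1 + 2*3 + 1*0
DOF = 10

10


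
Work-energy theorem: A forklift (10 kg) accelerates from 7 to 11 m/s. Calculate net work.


Given: m = 10 kg, v0 = 7 m/s, v = 11 m/s
Using W = (1/2)*m*(v^2 - v0^2)
v^2 = 11^2 = 121
v0^2 = 7^2 = 49
v^2 - v0^2 = 121 - 49 = 72
W = (1/2)*10*72 = 360 J

360 J


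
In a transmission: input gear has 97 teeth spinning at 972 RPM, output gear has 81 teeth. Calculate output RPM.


Given: N1 = 97 teeth, w1 = 972 RPM, N2 = 81 teeth
Using N1*w1 = N2*w2
w2 = N1*w1 / N2
w2 = 97*972 / 81
w2 = 94284 / 81
w2 = 1164 RPM

1164 RPM


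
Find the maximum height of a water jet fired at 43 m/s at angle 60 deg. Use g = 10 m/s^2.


Given: v0 = 43 m/s, theta = 60 deg, g = 10 m/s^2
sin^2(60) = 3/4
Using H = v0^2 * sin^2(theta) / (2*g)
H = 43^2 * 3/4 / (2*10)
H = 1849 * 3/4 / 20
H = 5547/4 / 20
H = 5547/80 m

5547/80 m
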